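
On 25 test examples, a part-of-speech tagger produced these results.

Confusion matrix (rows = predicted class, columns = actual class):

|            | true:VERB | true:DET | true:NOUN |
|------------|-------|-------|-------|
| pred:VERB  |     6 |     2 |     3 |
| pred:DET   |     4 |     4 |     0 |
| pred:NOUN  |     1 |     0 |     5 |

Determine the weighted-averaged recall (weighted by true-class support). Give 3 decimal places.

0.600

Per-class recall (TP/(TP+FN)):
  VERB: TP=6, FN=4+1=5 → 6/11 = 0.5455
  DET: TP=4, FN=2+0=2 → 4/6 = 0.6667
  NOUN: TP=5, FN=3+0=3 → 5/8 = 0.6250
Weighted-recall = Σ (supportᵢ/N)·recallᵢ with N=25: (11/25)·0.5455 + (6/25)·0.6667 + (8/25)·0.6250 = 0.600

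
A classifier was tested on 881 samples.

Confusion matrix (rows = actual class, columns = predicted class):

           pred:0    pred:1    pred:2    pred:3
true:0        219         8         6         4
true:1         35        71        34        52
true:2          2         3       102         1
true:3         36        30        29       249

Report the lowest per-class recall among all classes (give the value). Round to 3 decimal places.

0.370

Per-class recall (TP/(TP+FN)):
  0: TP=219, FN=8+6+4=18 → 219/237 = 0.9241
  1: TP=71, FN=35+34+52=121 → 71/192 = 0.3698
  2: TP=102, FN=2+3+1=6 → 102/108 = 0.9444
  3: TP=249, FN=36+30+29=95 → 249/344 = 0.7238
Lowest is class '1' with recall = 0.370.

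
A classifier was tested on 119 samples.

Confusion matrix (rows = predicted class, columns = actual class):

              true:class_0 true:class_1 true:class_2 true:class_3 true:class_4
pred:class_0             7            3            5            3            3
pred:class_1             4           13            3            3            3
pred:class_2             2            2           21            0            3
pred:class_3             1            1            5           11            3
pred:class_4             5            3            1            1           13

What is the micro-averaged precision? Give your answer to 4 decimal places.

0.5462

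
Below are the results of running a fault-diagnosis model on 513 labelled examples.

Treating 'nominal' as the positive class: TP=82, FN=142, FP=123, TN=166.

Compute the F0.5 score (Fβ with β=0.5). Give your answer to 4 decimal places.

Fβ = (1+β²)·TP / ((1+β²)·TP + β²·FN + FP), with β²=1/4
= 1.25·82 / (1.25·82 + 0.25·142 + 123) = 0.3927

0.3927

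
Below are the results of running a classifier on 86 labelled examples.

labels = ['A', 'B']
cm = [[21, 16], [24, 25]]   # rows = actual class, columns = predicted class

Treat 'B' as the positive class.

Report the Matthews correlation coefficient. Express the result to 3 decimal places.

0.077

MCC = (TP·TN − FP·FN) / √((TP+FP)(TP+FN)(TN+FP)(TN+FN))
Numerator = 25·21 − 16·24 = 141
Denominator = √(41·49·37·45) = √3344985 = 1828.9300
MCC = 141 / 1828.9300 = 0.077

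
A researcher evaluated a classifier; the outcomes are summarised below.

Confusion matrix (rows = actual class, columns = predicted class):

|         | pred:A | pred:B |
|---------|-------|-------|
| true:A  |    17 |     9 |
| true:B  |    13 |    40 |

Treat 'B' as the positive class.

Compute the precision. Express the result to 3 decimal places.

Precision = TP/(TP+FP) = 40/(40+9) = 40/49 = 0.816

0.816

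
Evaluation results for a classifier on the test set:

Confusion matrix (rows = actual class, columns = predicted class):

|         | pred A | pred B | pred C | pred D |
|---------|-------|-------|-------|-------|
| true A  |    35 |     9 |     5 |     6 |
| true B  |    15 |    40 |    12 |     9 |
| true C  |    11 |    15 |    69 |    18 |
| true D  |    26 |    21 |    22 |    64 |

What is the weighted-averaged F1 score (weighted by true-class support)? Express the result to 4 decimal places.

Per-class F1 score (2·TP/(2·TP+FP+FN)):
  A: TP=35, FP=15+11+26=52, FN=9+5+6=20 → 70/142 = 0.49296
  B: TP=40, FP=9+15+21=45, FN=15+12+9=36 → 80/161 = 0.49689
  C: TP=69, FP=5+12+22=39, FN=11+15+18=44 → 138/221 = 0.62443
  D: TP=64, FP=6+9+18=33, FN=26+21+22=69 → 128/230 = 0.55652
Weighted-F1 score = Σ (supportᵢ/N)·F1 scoreᵢ with N=377: (55/377)·0.49296 + (76/377)·0.49689 + (113/377)·0.62443 + (133/377)·0.55652 = 0.5556

0.5556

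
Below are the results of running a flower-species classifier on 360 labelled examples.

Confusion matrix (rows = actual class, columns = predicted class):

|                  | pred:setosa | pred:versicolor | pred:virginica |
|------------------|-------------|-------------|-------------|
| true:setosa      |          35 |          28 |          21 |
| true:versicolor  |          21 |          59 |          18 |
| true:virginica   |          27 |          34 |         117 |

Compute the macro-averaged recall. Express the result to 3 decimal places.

Per-class recall (TP/(TP+FN)):
  setosa: TP=35, FN=28+21=49 → 35/84 = 0.4167
  versicolor: TP=59, FN=21+18=39 → 59/98 = 0.6020
  virginica: TP=117, FN=27+34=61 → 117/178 = 0.6573
Macro-recall = mean = (0.4167 + 0.6020 + 0.6573) / 3 = 0.559

0.559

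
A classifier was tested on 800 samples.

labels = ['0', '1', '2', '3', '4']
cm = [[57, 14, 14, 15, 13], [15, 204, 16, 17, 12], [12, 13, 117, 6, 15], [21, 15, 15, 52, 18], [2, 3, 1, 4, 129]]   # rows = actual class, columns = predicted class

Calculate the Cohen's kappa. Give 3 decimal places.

Observed agreement pₒ = trace/N = 559/800 = 0.6988
Expected agreement pₑ = Σ (rowᵢ·colᵢ)/N² = (113·107 + 264·249 + 163·163 + 121·94 + 139·187)/800² = 0.2215
κ = (pₒ − pₑ)/(1 − pₑ) = (0.6988 − 0.2215)/(1 − 0.2215) = 0.613

0.613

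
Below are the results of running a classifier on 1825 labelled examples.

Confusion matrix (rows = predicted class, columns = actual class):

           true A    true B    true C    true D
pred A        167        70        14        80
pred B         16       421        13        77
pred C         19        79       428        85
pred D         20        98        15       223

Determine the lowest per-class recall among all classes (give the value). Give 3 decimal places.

Per-class recall (TP/(TP+FN)):
  A: TP=167, FN=16+19+20=55 → 167/222 = 0.7523
  B: TP=421, FN=70+79+98=247 → 421/668 = 0.6302
  C: TP=428, FN=14+13+15=42 → 428/470 = 0.9106
  D: TP=223, FN=80+77+85=242 → 223/465 = 0.4796
Lowest is class 'D' with recall = 0.480.

0.480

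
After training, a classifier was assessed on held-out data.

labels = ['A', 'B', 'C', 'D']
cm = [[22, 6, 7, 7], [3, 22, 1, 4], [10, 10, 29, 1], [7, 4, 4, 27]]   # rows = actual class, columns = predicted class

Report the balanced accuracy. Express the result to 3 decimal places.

0.620

Balanced accuracy = mean of per-class recall.
  A: recall = 22/42 = 0.5238
  B: recall = 22/30 = 0.7333
  C: recall = 29/50 = 0.5800
  D: recall = 27/42 = 0.6429
Mean = (0.5238 + 0.7333 + 0.5800 + 0.6429) / 4 = 0.620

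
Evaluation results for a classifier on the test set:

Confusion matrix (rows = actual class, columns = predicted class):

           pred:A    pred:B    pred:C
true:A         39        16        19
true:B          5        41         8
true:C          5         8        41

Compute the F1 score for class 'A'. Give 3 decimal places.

0.634

Take TP from the diagonal, FP from the rest of the 'A' prediction marginal, FN from the rest of the 'A' actual marginal.
F1 score = 2·TP/(2·TP+FP+FN).
A: TP=39, FP=5+5=10, FN=16+19=35 → 78/123 = 0.6341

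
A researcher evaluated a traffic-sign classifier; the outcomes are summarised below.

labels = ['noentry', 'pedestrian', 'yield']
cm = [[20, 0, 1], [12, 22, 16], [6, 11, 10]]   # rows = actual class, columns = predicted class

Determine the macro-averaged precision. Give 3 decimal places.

Per-class precision (TP/(TP+FP)):
  noentry: TP=20, FP=12+6=18 → 20/38 = 0.5263
  pedestrian: TP=22, FP=0+11=11 → 22/33 = 0.6667
  yield: TP=10, FP=1+16=17 → 10/27 = 0.3704
Macro-precision = mean = (0.5263 + 0.6667 + 0.3704) / 3 = 0.521

0.521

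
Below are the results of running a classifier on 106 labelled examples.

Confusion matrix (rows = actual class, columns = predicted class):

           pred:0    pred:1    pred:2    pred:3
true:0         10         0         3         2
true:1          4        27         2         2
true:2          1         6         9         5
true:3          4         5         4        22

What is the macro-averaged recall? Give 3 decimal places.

Per-class recall (TP/(TP+FN)):
  0: TP=10, FN=0+3+2=5 → 10/15 = 0.6667
  1: TP=27, FN=4+2+2=8 → 27/35 = 0.7714
  2: TP=9, FN=1+6+5=12 → 9/21 = 0.4286
  3: TP=22, FN=4+5+4=13 → 22/35 = 0.6286
Macro-recall = mean = (0.6667 + 0.7714 + 0.4286 + 0.6286) / 4 = 0.624

0.624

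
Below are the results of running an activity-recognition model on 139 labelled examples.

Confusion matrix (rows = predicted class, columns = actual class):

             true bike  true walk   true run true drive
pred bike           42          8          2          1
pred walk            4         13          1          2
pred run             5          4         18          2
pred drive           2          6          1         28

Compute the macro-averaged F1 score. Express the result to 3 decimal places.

Per-class F1 score (2·TP/(2·TP+FP+FN)):
  bike: TP=42, FP=8+2+1=11, FN=4+5+2=11 → 84/106 = 0.7925
  walk: TP=13, FP=4+1+2=7, FN=8+4+6=18 → 26/51 = 0.5098
  run: TP=18, FP=5+4+2=11, FN=2+1+1=4 → 36/51 = 0.7059
  drive: TP=28, FP=2+6+1=9, FN=1+2+2=5 → 56/70 = 0.8000
Macro-F1 score = mean = (0.7925 + 0.5098 + 0.7059 + 0.8000) / 4 = 0.702

0.702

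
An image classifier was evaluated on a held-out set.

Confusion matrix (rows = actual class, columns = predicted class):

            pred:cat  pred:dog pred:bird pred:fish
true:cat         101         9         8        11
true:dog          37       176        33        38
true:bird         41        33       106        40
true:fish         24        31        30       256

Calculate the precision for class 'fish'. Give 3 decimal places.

0.742

Treat 'fish' as positive and all other classes as negative.
precision = TP/(TP+FP).
fish: TP=256, FP=11+38+40=89 → 256/345 = 0.7420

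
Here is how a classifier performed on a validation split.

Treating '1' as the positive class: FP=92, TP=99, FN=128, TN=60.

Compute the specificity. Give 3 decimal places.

0.395

Specificity = TN/(TN+FP) = 60/(60+92) = 0.395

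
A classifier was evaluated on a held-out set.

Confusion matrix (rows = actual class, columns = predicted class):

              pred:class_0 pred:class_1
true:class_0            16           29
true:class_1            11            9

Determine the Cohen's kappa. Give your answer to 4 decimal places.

-0.1556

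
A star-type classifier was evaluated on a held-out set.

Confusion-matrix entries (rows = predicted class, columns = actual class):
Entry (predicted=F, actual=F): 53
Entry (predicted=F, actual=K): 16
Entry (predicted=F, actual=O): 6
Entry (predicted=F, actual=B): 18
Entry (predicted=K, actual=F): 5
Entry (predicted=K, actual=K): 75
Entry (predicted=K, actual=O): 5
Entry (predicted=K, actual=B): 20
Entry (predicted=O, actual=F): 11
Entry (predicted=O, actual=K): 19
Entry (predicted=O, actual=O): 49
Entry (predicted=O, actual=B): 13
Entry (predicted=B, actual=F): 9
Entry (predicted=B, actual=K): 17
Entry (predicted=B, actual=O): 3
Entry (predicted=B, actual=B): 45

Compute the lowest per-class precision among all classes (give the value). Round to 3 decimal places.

0.533

Per-class precision (TP/(TP+FP)):
  F: TP=53, FP=16+6+18=40 → 53/93 = 0.5699
  K: TP=75, FP=5+5+20=30 → 75/105 = 0.7143
  O: TP=49, FP=11+19+13=43 → 49/92 = 0.5326
  B: TP=45, FP=9+17+3=29 → 45/74 = 0.6081
Lowest is class 'O' with precision = 0.533.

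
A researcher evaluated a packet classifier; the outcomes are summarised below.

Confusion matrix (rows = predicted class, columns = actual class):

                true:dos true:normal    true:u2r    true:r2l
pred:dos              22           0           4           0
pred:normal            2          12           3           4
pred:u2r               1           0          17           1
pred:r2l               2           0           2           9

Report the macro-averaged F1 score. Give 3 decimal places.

0.745

Per-class F1 score (2·TP/(2·TP+FP+FN)):
  dos: TP=22, FP=0+4+0=4, FN=2+1+2=5 → 44/53 = 0.8302
  normal: TP=12, FP=2+3+4=9, FN=0+0+0=0 → 24/33 = 0.7273
  u2r: TP=17, FP=1+0+1=2, FN=4+3+2=9 → 34/45 = 0.7556
  r2l: TP=9, FP=2+0+2=4, FN=0+4+1=5 → 18/27 = 0.6667
Macro-F1 score = mean = (0.8302 + 0.7273 + 0.7556 + 0.6667) / 4 = 0.745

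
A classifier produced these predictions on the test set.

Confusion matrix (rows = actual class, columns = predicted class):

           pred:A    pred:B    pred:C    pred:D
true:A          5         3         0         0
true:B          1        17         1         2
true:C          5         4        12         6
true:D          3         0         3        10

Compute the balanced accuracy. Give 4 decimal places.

0.6260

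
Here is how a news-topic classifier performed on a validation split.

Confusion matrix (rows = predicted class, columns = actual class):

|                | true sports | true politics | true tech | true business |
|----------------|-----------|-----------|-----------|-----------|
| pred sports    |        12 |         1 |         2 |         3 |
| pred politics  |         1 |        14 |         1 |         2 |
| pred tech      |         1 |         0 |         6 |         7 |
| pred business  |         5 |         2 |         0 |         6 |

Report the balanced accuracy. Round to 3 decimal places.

Balanced accuracy = mean of per-class recall.
  sports: recall = 12/19 = 0.6316
  politics: recall = 14/17 = 0.8235
  tech: recall = 6/9 = 0.6667
  business: recall = 6/18 = 0.3333
Mean = (0.6316 + 0.8235 + 0.6667 + 0.3333) / 4 = 0.614

0.614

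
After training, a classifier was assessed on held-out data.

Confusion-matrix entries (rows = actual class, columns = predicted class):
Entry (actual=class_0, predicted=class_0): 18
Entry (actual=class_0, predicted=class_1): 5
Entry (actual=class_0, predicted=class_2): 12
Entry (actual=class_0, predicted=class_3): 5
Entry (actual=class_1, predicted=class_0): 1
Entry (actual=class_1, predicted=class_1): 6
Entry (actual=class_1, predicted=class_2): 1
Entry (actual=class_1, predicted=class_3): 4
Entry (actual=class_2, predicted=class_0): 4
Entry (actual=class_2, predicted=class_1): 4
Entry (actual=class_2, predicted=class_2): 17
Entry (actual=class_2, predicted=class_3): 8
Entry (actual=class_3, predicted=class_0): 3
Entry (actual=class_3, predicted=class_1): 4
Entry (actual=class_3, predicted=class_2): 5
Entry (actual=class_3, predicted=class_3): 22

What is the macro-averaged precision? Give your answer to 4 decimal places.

Per-class precision (TP/(TP+FP)):
  class_0: TP=18, FP=1+4+3=8 → 18/26 = 0.69231
  class_1: TP=6, FP=5+4+4=13 → 6/19 = 0.31579
  class_2: TP=17, FP=12+1+5=18 → 17/35 = 0.48571
  class_3: TP=22, FP=5+4+8=17 → 22/39 = 0.56410
Macro-precision = mean = (0.69231 + 0.31579 + 0.48571 + 0.56410) / 4 = 0.5145

0.5145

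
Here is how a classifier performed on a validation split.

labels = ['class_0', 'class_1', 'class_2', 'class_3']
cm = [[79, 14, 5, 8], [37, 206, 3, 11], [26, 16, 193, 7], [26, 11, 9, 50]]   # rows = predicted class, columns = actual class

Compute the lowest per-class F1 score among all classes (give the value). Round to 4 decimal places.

0.5766

Per-class F1 score (2·TP/(2·TP+FP+FN)):
  class_0: TP=79, FP=14+5+8=27, FN=37+26+26=89 → 158/274 = 0.57664
  class_1: TP=206, FP=37+3+11=51, FN=14+16+11=41 → 412/504 = 0.81746
  class_2: TP=193, FP=26+16+7=49, FN=5+3+9=17 → 386/452 = 0.85398
  class_3: TP=50, FP=26+11+9=46, FN=8+11+7=26 → 100/172 = 0.58140
Lowest is class 'class_0' with F1 score = 0.5766.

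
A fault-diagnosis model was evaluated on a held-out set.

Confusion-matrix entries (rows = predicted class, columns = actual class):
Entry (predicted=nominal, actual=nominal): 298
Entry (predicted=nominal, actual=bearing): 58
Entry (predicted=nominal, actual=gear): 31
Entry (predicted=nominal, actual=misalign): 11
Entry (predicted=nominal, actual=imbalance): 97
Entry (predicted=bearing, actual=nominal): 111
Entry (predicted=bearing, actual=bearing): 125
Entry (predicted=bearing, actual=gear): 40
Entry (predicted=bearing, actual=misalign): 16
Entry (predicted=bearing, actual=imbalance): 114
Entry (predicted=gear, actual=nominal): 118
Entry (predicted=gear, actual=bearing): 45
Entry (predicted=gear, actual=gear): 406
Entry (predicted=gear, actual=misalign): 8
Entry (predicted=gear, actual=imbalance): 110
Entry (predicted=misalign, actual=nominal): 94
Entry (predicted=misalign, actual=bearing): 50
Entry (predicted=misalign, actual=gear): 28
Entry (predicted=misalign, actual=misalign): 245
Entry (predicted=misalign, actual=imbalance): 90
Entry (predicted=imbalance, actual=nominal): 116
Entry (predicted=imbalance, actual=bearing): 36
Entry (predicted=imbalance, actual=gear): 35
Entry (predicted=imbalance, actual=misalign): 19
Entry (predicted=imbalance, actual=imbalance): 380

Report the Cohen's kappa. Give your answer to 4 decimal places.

0.4238

Observed agreement pₒ = trace/N = 1454/2681 = 0.54233
Expected agreement pₑ = Σ (rowᵢ·colᵢ)/N² = (737·495 + 314·406 + 540·687 + 299·507 + 791·586)/2681² = 0.20568
κ = (pₒ − pₑ)/(1 − pₑ) = (0.54233 − 0.20568)/(1 − 0.20568) = 0.4238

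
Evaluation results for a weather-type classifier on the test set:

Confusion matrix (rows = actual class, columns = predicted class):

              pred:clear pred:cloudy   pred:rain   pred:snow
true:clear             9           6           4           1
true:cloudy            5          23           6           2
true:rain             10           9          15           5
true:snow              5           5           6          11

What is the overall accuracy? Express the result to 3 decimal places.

0.475

Accuracy = trace / total = (9+23+15+11=58) / 122 = 58/122 = 0.475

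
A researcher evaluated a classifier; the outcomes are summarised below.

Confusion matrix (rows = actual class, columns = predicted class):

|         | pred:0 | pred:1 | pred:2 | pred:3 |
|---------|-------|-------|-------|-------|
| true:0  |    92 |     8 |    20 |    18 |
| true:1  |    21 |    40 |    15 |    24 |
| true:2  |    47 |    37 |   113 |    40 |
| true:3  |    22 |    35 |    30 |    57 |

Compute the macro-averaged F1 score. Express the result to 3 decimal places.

0.472

Per-class F1 score (2·TP/(2·TP+FP+FN)):
  0: TP=92, FP=21+47+22=90, FN=8+20+18=46 → 184/320 = 0.5750
  1: TP=40, FP=8+37+35=80, FN=21+15+24=60 → 80/220 = 0.3636
  2: TP=113, FP=20+15+30=65, FN=47+37+40=124 → 226/415 = 0.5446
  3: TP=57, FP=18+24+40=82, FN=22+35+30=87 → 114/283 = 0.4028
Macro-F1 score = mean = (0.5750 + 0.3636 + 0.5446 + 0.4028) / 4 = 0.472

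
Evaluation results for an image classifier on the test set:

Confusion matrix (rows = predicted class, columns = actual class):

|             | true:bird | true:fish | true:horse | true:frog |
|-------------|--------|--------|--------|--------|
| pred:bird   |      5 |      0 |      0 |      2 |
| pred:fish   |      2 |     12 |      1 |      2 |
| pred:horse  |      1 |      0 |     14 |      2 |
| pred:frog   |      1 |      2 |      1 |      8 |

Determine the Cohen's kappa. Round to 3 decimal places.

0.641

Observed agreement pₒ = trace/N = 39/53 = 0.7358
Expected agreement pₑ = Σ (rowᵢ·colᵢ)/N² = (9·7 + 14·17 + 16·17 + 14·12)/53² = 0.2638
κ = (pₒ − pₑ)/(1 − pₑ) = (0.7358 − 0.2638)/(1 − 0.2638) = 0.641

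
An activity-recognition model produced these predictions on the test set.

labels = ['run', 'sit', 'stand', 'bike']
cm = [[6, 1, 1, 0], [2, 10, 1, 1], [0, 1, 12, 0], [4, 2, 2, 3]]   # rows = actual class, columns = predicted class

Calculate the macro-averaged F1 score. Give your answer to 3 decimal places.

Per-class F1 score (2·TP/(2·TP+FP+FN)):
  run: TP=6, FP=2+0+4=6, FN=1+1+0=2 → 12/20 = 0.6000
  sit: TP=10, FP=1+1+2=4, FN=2+1+1=4 → 20/28 = 0.7143
  stand: TP=12, FP=1+1+2=4, FN=0+1+0=1 → 24/29 = 0.8276
  bike: TP=3, FP=0+1+0=1, FN=4+2+2=8 → 6/15 = 0.4000
Macro-F1 score = mean = (0.6000 + 0.7143 + 0.8276 + 0.4000) / 4 = 0.635

0.635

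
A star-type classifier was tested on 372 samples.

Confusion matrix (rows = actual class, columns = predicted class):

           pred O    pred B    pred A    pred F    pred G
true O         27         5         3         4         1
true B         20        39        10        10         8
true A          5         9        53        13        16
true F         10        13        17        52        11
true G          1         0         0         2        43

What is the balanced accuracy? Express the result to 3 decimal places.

0.623

Balanced accuracy = mean of per-class recall.
  O: recall = 27/40 = 0.6750
  B: recall = 39/87 = 0.4483
  A: recall = 53/96 = 0.5521
  F: recall = 52/103 = 0.5049
  G: recall = 43/46 = 0.9348
Mean = (0.6750 + 0.4483 + 0.5521 + 0.5049 + 0.9348) / 5 = 0.623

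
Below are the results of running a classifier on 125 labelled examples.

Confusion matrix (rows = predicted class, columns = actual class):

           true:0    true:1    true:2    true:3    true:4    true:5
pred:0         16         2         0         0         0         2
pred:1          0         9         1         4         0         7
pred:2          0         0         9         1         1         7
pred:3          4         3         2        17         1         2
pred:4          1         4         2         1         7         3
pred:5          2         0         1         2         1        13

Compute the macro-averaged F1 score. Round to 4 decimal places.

Per-class F1 score (2·TP/(2·TP+FP+FN)):
  0: TP=16, FP=2+0+0+0+2=4, FN=0+0+4+1+2=7 → 32/43 = 0.74419
  1: TP=9, FP=0+1+4+0+7=12, FN=2+0+3+4+0=9 → 18/39 = 0.46154
  2: TP=9, FP=0+0+1+1+7=9, FN=0+1+2+2+1=6 → 18/33 = 0.54545
  3: TP=17, FP=4+3+2+1+2=12, FN=0+4+1+1+2=8 → 34/54 = 0.62963
  4: TP=7, FP=1+4+2+1+3=11, FN=0+0+1+1+1=3 → 14/28 = 0.50000
  5: TP=13, FP=2+0+1+2+1=6, FN=2+7+7+2+3=21 → 26/53 = 0.49057
Macro-F1 score = mean = (0.74419 + 0.46154 + 0.54545 + 0.62963 + 0.50000 + 0.49057) / 6 = 0.5619

0.5619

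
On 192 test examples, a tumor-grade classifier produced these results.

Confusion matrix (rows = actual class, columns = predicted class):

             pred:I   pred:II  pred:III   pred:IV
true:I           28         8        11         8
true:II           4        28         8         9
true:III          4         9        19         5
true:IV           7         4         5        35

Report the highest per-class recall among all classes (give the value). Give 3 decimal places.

Per-class recall (TP/(TP+FN)):
  I: TP=28, FN=8+11+8=27 → 28/55 = 0.5091
  II: TP=28, FN=4+8+9=21 → 28/49 = 0.5714
  III: TP=19, FN=4+9+5=18 → 19/37 = 0.5135
  IV: TP=35, FN=7+4+5=16 → 35/51 = 0.6863
Highest is class 'IV' with recall = 0.686.

0.686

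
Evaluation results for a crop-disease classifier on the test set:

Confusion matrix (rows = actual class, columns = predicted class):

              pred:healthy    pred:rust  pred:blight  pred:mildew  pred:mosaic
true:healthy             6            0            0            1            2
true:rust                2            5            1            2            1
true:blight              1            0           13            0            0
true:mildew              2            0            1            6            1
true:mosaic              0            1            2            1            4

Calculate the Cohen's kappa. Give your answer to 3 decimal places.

Observed agreement pₒ = trace/N = 34/52 = 0.6538
Expected agreement pₑ = Σ (rowᵢ·colᵢ)/N² = (9·11 + 11·6 + 14·17 + 10·10 + 8·8)/52² = 0.2097
κ = (pₒ − pₑ)/(1 − pₑ) = (0.6538 − 0.2097)/(1 − 0.2097) = 0.562

0.562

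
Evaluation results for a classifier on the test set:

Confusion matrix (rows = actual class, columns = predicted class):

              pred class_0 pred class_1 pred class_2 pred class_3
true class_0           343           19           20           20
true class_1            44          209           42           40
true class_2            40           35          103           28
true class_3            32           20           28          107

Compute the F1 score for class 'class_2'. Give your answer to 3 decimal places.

One-vs-rest for 'class_2': TP = diagonal; FP = other classes predicted 'class_2'; FN = 'class_2' predicted as other.
F1 score = 2·TP/(2·TP+FP+FN).
class_2: TP=103, FP=20+42+28=90, FN=40+35+28=103 → 206/399 = 0.5163

0.516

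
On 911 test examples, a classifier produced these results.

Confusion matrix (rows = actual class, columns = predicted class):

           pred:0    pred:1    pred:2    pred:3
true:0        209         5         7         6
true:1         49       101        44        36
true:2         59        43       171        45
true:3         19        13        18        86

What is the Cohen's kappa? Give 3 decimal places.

0.492

Observed agreement pₒ = trace/N = 567/911 = 0.6224
Expected agreement pₑ = Σ (rowᵢ·colᵢ)/N² = (227·336 + 230·162 + 318·240 + 136·173)/911² = 0.2571
κ = (pₒ − pₑ)/(1 − pₑ) = (0.6224 − 0.2571)/(1 − 0.2571) = 0.492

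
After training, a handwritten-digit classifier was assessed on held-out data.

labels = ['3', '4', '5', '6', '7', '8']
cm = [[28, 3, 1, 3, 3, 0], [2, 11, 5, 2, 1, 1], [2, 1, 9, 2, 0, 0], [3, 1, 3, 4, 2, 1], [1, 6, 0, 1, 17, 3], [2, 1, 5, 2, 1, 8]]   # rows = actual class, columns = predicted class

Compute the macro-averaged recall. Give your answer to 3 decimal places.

0.532

Per-class recall (TP/(TP+FN)):
  3: TP=28, FN=3+1+3+3+0=10 → 28/38 = 0.7368
  4: TP=11, FN=2+5+2+1+1=11 → 11/22 = 0.5000
  5: TP=9, FN=2+1+2+0+0=5 → 9/14 = 0.6429
  6: TP=4, FN=3+1+3+2+1=10 → 4/14 = 0.2857
  7: TP=17, FN=1+6+0+1+3=11 → 17/28 = 0.6071
  8: TP=8, FN=2+1+5+2+1=11 → 8/19 = 0.4211
Macro-recall = mean = (0.7368 + 0.5000 + 0.6429 + 0.2857 + 0.6071 + 0.4211) / 6 = 0.532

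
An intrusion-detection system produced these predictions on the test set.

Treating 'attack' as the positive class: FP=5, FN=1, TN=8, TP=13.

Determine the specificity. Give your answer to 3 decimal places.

Specificity = TN/(TN+FP) = 8/(8+5) = 0.615

0.615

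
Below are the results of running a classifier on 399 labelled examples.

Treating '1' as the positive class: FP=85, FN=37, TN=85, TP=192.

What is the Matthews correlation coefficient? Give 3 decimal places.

0.363

MCC = (TP·TN − FP·FN) / √((TP+FP)(TP+FN)(TN+FP)(TN+FN))
Numerator = 192·85 − 85·37 = 13175
Denominator = √(277·229·170·122) = √1315600420 = 36271.2065
MCC = 13175 / 36271.2065 = 0.363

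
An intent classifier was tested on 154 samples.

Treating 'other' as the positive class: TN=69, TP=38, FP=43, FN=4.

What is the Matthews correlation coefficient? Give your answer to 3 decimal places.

0.465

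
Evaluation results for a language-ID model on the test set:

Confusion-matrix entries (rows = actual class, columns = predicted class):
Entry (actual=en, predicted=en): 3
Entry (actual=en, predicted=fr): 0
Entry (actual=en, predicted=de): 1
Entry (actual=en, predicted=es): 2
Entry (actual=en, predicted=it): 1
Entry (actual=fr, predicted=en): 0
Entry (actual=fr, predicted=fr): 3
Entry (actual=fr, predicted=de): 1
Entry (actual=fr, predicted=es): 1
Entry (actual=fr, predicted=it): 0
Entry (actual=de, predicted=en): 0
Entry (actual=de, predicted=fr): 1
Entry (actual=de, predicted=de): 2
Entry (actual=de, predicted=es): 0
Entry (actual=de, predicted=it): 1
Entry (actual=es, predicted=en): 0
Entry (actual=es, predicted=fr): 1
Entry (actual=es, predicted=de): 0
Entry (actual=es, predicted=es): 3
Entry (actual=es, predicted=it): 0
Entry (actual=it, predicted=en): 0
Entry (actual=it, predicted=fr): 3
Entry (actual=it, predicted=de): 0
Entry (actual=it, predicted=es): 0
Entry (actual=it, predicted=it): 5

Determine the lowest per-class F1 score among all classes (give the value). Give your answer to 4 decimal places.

Per-class F1 score (2·TP/(2·TP+FP+FN)):
  en: TP=3, FP=0+0+0+0=0, FN=0+1+2+1=4 → 6/10 = 0.60000
  fr: TP=3, FP=0+1+1+3=5, FN=0+1+1+0=2 → 6/13 = 0.46154
  de: TP=2, FP=1+1+0+0=2, FN=0+1+0+1=2 → 4/8 = 0.50000
  es: TP=3, FP=2+1+0+0=3, FN=0+1+0+0=1 → 6/10 = 0.60000
  it: TP=5, FP=1+0+1+0=2, FN=0+3+0+0=3 → 10/15 = 0.66667
Lowest is class 'fr' with F1 score = 0.4615.

0.4615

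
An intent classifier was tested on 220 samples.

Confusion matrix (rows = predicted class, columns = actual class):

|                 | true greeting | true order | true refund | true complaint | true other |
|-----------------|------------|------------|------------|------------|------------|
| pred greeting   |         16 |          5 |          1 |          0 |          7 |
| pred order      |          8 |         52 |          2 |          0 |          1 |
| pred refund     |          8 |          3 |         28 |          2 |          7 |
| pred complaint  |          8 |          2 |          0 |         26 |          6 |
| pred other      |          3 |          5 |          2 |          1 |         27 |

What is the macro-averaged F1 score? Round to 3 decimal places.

0.659

Per-class F1 score (2·TP/(2·TP+FP+FN)):
  greeting: TP=16, FP=5+1+0+7=13, FN=8+8+8+3=27 → 32/72 = 0.4444
  order: TP=52, FP=8+2+0+1=11, FN=5+3+2+5=15 → 104/130 = 0.8000
  refund: TP=28, FP=8+3+2+7=20, FN=1+2+0+2=5 → 56/81 = 0.6914
  complaint: TP=26, FP=8+2+0+6=16, FN=0+0+2+1=3 → 52/71 = 0.7324
  other: TP=27, FP=3+5+2+1=11, FN=7+1+7+6=21 → 54/86 = 0.6279
Macro-F1 score = mean = (0.4444 + 0.8000 + 0.6914 + 0.7324 + 0.6279) / 5 = 0.659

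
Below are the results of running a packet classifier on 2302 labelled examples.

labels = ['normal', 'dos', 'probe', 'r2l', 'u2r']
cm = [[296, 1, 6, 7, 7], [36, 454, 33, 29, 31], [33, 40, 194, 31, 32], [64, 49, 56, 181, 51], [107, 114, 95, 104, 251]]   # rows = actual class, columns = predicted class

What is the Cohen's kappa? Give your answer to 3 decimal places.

0.496

Observed agreement pₒ = trace/N = 1376/2302 = 0.5977
Expected agreement pₑ = Σ (rowᵢ·colᵢ)/N² = (317·536 + 583·658 + 330·384 + 401·352 + 671·372)/2302² = 0.2021
κ = (pₒ − pₑ)/(1 − pₑ) = (0.5977 − 0.2021)/(1 − 0.2021) = 0.496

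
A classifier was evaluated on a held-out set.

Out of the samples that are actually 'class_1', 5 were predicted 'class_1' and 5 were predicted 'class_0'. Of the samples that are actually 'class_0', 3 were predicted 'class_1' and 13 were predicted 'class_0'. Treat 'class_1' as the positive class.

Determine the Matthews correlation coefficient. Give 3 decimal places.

0.329

MCC = (TP·TN − FP·FN) / √((TP+FP)(TP+FN)(TN+FP)(TN+FN))
Numerator = 5·13 − 3·5 = 50
Denominator = √(8·10·16·18) = √23040 = 151.7893
MCC = 50 / 151.7893 = 0.329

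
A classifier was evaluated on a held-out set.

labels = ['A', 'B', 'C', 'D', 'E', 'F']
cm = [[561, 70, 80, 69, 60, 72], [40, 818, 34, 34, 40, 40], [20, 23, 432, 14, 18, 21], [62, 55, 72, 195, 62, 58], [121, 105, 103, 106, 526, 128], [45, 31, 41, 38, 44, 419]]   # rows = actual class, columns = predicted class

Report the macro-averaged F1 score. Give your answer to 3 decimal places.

Per-class F1 score (2·TP/(2·TP+FP+FN)):
  A: TP=561, FP=40+20+62+121+45=288, FN=70+80+69+60+72=351 → 1122/1761 = 0.6371
  B: TP=818, FP=70+23+55+105+31=284, FN=40+34+34+40+40=188 → 1636/2108 = 0.7761
  C: TP=432, FP=80+34+72+103+41=330, FN=20+23+14+18+21=96 → 864/1290 = 0.6698
  D: TP=195, FP=69+34+14+106+38=261, FN=62+55+72+62+58=309 → 390/960 = 0.4063
  E: TP=526, FP=60+40+18+62+44=224, FN=121+105+103+106+128=563 → 1052/1839 = 0.5721
  F: TP=419, FP=72+40+21+58+128=319, FN=45+31+41+38+44=199 → 838/1356 = 0.6180
Macro-F1 score = mean = (0.6371 + 0.7761 + 0.6698 + 0.4063 + 0.5721 + 0.6180) / 6 = 0.613

0.613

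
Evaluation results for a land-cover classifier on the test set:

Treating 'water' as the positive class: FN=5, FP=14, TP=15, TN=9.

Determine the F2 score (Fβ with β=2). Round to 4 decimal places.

0.6881

Fβ = (1+β²)·TP / ((1+β²)·TP + β²·FN + FP), with β²=4
= 5·15 / (5·15 + 4·5 + 14) = 0.6881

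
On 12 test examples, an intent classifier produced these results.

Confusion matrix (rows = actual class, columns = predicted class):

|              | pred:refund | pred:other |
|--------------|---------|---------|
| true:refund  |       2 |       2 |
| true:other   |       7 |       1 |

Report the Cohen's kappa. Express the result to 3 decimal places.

-0.286

Observed agreement pₒ = trace/N = 3/12 = 0.2500
Expected agreement pₑ = Σ (rowᵢ·colᵢ)/N² = (4·9 + 8·3)/12² = 0.4167
κ = (pₒ − pₑ)/(1 − pₑ) = (0.2500 − 0.4167)/(1 − 0.4167) = -0.286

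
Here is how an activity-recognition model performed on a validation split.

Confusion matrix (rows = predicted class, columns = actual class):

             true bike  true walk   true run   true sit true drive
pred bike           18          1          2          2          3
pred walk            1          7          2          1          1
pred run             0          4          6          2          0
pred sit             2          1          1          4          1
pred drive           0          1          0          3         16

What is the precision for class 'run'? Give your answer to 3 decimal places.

Treat 'run' as positive and all other classes as negative.
precision = TP/(TP+FP).
run: TP=6, FP=0+4+2+0=6 → 6/12 = 0.5000

0.500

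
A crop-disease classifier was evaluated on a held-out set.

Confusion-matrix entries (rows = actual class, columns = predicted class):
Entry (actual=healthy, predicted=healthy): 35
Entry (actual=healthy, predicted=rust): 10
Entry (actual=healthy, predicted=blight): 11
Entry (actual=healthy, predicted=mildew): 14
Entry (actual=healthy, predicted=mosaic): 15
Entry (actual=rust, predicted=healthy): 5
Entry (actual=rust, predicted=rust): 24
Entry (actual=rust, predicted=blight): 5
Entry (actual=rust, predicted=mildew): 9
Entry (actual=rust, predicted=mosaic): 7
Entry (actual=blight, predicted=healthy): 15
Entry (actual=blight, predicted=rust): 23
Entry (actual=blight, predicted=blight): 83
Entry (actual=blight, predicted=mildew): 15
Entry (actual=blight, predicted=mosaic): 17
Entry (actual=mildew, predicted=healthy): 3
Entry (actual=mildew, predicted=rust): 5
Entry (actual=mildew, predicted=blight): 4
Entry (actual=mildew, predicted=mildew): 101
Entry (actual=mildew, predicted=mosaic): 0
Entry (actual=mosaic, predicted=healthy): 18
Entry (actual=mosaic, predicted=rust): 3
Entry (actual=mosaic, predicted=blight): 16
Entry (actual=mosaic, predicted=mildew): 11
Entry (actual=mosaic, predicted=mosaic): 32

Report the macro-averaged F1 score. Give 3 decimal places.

0.531

Per-class F1 score (2·TP/(2·TP+FP+FN)):
  healthy: TP=35, FP=5+15+3+18=41, FN=10+11+14+15=50 → 70/161 = 0.4348
  rust: TP=24, FP=10+23+5+3=41, FN=5+5+9+7=26 → 48/115 = 0.4174
  blight: TP=83, FP=11+5+4+16=36, FN=15+23+15+17=70 → 166/272 = 0.6103
  mildew: TP=101, FP=14+9+15+11=49, FN=3+5+4+0=12 → 202/263 = 0.7681
  mosaic: TP=32, FP=15+7+17+0=39, FN=18+3+16+11=48 → 64/151 = 0.4238
Macro-F1 score = mean = (0.4348 + 0.4174 + 0.6103 + 0.7681 + 0.4238) / 5 = 0.531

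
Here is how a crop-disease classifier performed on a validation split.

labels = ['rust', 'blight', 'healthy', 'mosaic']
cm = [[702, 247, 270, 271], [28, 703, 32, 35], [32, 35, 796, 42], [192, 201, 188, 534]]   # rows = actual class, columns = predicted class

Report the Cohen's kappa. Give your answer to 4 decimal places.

Observed agreement pₒ = trace/N = 2735/4308 = 0.63487
Expected agreement pₑ = Σ (rowᵢ·colᵢ)/N² = (1490·954 + 798·1186 + 905·1286 + 1115·882)/4308² = 0.24329
κ = (pₒ − pₑ)/(1 − pₑ) = (0.63487 − 0.24329)/(1 − 0.24329) = 0.5175

0.5175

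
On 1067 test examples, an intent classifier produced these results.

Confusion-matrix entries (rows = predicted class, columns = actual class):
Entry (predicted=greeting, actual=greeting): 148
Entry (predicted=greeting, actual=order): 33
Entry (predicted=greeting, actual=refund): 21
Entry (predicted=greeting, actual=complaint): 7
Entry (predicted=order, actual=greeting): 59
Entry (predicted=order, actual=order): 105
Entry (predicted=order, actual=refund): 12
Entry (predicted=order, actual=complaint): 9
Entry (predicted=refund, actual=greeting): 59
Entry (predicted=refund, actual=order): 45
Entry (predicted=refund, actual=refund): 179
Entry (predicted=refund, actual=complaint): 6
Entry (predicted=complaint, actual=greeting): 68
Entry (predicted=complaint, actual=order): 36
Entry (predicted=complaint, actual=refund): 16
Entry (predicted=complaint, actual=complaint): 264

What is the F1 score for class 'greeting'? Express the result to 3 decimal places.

0.545

F1 score = 2·TP/(2·TP+FP+FN).
greeting: TP=148, FP=33+21+7=61, FN=59+59+68=186 → 296/543 = 0.5451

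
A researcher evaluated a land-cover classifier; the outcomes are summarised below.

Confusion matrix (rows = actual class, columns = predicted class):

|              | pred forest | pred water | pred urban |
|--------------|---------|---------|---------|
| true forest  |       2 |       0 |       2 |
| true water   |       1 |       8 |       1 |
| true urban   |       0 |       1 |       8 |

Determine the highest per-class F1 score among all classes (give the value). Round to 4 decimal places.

0.8421

Per-class F1 score (2·TP/(2·TP+FP+FN)):
  forest: TP=2, FP=1+0=1, FN=0+2=2 → 4/7 = 0.57143
  water: TP=8, FP=0+1=1, FN=1+1=2 → 16/19 = 0.84211
  urban: TP=8, FP=2+1=3, FN=0+1=1 → 16/20 = 0.80000
Highest is class 'water' with F1 score = 0.8421.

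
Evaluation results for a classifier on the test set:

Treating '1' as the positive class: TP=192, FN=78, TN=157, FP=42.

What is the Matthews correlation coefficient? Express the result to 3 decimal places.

0.494

MCC = (TP·TN − FP·FN) / √((TP+FP)(TP+FN)(TN+FP)(TN+FN))
Numerator = 192·157 − 42·78 = 26868
Denominator = √(234·270·199·235) = √2954612700 = 54356.3492
MCC = 26868 / 54356.3492 = 0.494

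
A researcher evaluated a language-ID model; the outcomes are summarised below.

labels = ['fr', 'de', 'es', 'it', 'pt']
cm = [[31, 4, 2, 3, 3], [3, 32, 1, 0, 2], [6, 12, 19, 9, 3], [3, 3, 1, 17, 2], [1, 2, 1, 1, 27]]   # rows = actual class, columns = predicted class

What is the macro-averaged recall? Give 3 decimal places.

Per-class recall (TP/(TP+FN)):
  fr: TP=31, FN=4+2+3+3=12 → 31/43 = 0.7209
  de: TP=32, FN=3+1+0+2=6 → 32/38 = 0.8421
  es: TP=19, FN=6+12+9+3=30 → 19/49 = 0.3878
  it: TP=17, FN=3+3+1+2=9 → 17/26 = 0.6538
  pt: TP=27, FN=1+2+1+1=5 → 27/32 = 0.8438
Macro-recall = mean = (0.7209 + 0.8421 + 0.3878 + 0.6538 + 0.8438) / 5 = 0.690

0.690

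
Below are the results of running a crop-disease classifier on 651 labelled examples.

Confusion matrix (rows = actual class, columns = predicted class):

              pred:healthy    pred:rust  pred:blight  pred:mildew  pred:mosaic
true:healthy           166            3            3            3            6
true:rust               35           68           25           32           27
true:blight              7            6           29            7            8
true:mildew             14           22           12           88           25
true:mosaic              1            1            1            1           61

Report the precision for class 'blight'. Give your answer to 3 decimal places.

0.414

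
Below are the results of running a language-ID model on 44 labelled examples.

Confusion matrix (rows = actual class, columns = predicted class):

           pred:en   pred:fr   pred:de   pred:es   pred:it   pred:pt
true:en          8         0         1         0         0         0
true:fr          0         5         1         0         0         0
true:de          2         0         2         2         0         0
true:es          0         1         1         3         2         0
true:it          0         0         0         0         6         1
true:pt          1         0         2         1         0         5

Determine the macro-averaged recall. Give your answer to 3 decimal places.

Per-class recall (TP/(TP+FN)):
  en: TP=8, FN=0+1+0+0+0=1 → 8/9 = 0.8889
  fr: TP=5, FN=0+1+0+0+0=1 → 5/6 = 0.8333
  de: TP=2, FN=2+0+2+0+0=4 → 2/6 = 0.3333
  es: TP=3, FN=0+1+1+2+0=4 → 3/7 = 0.4286
  it: TP=6, FN=0+0+0+0+1=1 → 6/7 = 0.8571
  pt: TP=5, FN=1+0+2+1+0=4 → 5/9 = 0.5556
Macro-recall = mean = (0.8889 + 0.8333 + 0.3333 + 0.4286 + 0.8571 + 0.5556) / 6 = 0.649

0.649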